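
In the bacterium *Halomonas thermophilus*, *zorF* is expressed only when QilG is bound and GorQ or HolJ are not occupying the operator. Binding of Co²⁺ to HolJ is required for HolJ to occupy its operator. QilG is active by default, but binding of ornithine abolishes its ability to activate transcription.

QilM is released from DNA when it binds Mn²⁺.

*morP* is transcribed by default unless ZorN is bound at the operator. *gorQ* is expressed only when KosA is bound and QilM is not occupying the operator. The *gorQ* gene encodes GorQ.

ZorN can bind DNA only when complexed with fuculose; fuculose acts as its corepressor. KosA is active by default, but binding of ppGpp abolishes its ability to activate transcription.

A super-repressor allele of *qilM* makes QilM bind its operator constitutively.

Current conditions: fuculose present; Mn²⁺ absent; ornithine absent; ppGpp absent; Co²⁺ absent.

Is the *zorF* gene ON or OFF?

ON

ppGpp is absent, so KosA is active.
QilM is constitutively active in this strain.
With repressor QilM bound, *gorQ* is not transcribed.
So GorQ is not produced.
Co²⁺ is absent, so HolJ is inactive.
Ornithine is absent, so QilG is active.
No repressor is bound and QilG is active, so *zorF* is transcribed.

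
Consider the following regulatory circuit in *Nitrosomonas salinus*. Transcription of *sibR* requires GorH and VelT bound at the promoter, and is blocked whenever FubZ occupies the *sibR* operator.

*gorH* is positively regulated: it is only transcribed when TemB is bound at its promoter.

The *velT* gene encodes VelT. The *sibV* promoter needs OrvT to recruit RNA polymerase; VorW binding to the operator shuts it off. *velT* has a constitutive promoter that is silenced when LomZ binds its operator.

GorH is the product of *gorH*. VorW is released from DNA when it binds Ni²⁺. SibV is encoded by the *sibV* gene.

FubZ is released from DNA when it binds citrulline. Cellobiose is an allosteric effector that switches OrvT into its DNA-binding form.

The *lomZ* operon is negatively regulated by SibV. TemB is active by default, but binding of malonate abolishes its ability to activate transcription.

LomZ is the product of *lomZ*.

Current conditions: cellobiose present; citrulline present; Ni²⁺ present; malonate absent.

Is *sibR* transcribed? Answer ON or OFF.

ON

Malonate is absent, so TemB is active.
No repressor is bound and TemB is active, so *gorH* is transcribed.
So GorH is produced and active.
Cellobiose is present, so OrvT is active.
Ni²⁺ is present, so VorW is inactive.
No repressor is bound and OrvT is active, so *sibV* is transcribed.
So SibV is produced and active.
With repressor SibV bound, *lomZ* is not transcribed.
So LomZ is not produced.
With no repressor bound, *velT* is transcribed.
So VelT is produced and active.
Citrulline is present, so FubZ is inactive.
No repressor is bound and GorH and VelT are active, so *sibR* is transcribed.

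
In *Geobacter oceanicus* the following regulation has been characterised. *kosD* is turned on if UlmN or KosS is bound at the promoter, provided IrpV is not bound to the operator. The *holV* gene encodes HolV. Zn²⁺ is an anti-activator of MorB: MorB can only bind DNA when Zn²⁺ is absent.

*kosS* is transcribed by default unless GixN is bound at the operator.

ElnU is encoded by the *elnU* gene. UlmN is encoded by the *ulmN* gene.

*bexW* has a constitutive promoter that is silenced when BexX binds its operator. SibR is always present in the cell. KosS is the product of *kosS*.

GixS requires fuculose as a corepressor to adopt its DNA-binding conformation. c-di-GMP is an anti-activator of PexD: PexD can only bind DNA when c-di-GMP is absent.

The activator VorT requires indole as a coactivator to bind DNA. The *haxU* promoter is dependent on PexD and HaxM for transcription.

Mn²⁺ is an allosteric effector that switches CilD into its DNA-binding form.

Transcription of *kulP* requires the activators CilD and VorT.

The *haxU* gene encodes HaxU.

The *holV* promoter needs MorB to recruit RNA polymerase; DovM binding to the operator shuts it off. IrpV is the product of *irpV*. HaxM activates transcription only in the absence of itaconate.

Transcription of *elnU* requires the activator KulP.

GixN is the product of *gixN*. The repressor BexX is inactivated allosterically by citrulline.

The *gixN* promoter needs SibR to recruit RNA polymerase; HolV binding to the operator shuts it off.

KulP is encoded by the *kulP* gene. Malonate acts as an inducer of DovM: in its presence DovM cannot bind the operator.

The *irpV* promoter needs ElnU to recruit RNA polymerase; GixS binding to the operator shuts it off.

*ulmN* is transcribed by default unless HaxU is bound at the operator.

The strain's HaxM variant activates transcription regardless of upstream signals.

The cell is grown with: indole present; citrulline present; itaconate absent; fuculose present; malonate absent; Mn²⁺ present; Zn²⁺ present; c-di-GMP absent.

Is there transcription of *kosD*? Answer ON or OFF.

Fuculose is present, so GixS is active.
Mn²⁺ is present, so CilD is active.
Indole is present, so VorT is active.
No repressor is bound and CilD and VorT are active, so *kulP* is transcribed.
So KulP is produced and active.
No repressor is bound and KulP is active, so *elnU* is transcribed.
So ElnU is produced and active.
With repressor GixS bound, *irpV* is not transcribed.
So IrpV is not produced.
c-di-GMP is absent, so PexD is active.
HaxM is constitutively active in this strain.
No repressor is bound and PexD and HaxM are active, so *haxU* is transcribed.
So HaxU is produced and active.
With repressor HaxU bound, *ulmN* is not transcribed.
So UlmN is not produced.
Malonate is absent, so DovM is active.
Zn²⁺ is present, so MorB is inactive.
With repressor DovM bound, *holV* is not transcribed.
So HolV is not produced.
SibR is produced constitutively and is active.
No repressor is bound and SibR is active, so *gixN* is transcribed.
So GixN is produced and active.
With repressor GixN bound, *kosS* is not transcribed.
So KosS is not produced.
No activator is available at the *kosD* promoter, so *kosD* is not transcribed.

OFF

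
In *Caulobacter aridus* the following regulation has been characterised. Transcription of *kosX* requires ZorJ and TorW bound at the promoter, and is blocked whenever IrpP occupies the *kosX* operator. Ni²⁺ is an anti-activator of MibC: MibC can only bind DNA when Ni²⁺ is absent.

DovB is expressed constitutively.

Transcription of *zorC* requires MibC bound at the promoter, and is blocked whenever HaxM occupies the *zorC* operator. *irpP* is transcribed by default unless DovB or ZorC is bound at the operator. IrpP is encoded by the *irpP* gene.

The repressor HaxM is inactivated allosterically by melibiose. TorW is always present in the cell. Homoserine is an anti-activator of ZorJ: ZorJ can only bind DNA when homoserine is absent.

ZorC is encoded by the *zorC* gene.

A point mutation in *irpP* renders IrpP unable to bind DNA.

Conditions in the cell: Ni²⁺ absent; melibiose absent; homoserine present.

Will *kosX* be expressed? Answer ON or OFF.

IrpP is non-functional in this strain, so it has no effect.
Homoserine is present, so ZorJ is inactive.
TorW is produced constitutively and is active.
Required activator ZorJ is absent, so *kosX* is not transcribed.

OFF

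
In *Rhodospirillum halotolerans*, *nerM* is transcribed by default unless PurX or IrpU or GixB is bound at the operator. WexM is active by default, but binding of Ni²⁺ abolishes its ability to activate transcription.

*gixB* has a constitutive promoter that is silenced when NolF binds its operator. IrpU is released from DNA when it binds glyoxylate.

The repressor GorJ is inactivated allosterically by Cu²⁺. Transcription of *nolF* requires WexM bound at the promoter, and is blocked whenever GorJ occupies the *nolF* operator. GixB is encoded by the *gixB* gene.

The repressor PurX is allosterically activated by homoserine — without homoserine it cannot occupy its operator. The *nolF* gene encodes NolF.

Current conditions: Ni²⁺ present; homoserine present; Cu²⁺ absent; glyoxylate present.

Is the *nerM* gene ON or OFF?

Homoserine is present, so PurX is active.
Glyoxylate is present, so IrpU is inactive.
Ni²⁺ is present, so WexM is inactive.
Cu²⁺ is absent, so GorJ is active.
With repressor GorJ bound, *nolF* is not transcribed.
So NolF is not produced.
With no repressor bound, *gixB* is transcribed.
So GixB is produced and active.
With repressor PurX bound, *nerM* is not transcribed.

OFF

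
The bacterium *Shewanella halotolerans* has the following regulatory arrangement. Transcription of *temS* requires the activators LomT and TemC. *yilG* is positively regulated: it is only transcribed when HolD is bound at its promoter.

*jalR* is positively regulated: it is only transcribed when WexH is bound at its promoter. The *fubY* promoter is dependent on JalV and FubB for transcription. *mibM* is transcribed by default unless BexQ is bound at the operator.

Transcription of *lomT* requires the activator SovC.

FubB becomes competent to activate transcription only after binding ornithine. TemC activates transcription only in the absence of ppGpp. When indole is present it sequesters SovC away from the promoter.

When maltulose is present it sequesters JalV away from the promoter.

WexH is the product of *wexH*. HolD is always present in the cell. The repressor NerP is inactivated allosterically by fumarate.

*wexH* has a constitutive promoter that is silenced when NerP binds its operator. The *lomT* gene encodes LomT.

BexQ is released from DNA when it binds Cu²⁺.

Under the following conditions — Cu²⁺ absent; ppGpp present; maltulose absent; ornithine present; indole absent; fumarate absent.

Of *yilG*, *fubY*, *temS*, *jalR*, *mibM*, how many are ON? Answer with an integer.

HolD is produced constitutively and is active.
No repressor is bound and HolD is active, so *yilG* is transcribed.
→ *yilG* is ON.
Maltulose is absent, so JalV is active.
Ornithine is present, so FubB is active.
No repressor is bound and JalV and FubB are active, so *fubY* is transcribed.
→ *fubY* is ON.
Indole is absent, so SovC is active.
No repressor is bound and SovC is active, so *lomT* is transcribed.
So LomT is produced and active.
ppGpp is present, so TemC is inactive.
Required activator TemC is absent, so *temS* is not transcribed.
→ *temS* is OFF.
Fumarate is absent, so NerP is active.
With repressor NerP bound, *wexH* is not transcribed.
So WexH is not produced.
Required activator WexH is absent, so *jalR* is not transcribed.
→ *jalR* is OFF.
Cu²⁺ is absent, so BexQ is active.
With repressor BexQ bound, *mibM* is not transcribed.
→ *mibM* is OFF.
2 of the 5 genes are transcribed.

2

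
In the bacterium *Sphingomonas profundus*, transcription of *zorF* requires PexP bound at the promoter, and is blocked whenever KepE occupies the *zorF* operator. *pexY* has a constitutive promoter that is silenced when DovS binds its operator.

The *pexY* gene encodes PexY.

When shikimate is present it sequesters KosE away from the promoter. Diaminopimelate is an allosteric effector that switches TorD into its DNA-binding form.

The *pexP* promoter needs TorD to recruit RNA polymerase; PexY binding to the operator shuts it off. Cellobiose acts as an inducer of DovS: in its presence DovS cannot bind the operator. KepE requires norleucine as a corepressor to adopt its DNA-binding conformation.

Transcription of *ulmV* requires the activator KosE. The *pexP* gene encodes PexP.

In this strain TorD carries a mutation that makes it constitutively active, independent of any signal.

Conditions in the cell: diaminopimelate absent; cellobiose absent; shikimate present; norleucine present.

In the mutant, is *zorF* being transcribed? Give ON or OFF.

OFF

Norleucine is present, so KepE is active.
Cellobiose is absent, so DovS is active.
With repressor DovS bound, *pexY* is not transcribed.
So PexY is not produced.
TorD is constitutively active in this strain.
No repressor is bound and TorD is active, so *pexP* is transcribed.
So PexP is produced and active.
With repressor KepE bound, *zorF* is not transcribed.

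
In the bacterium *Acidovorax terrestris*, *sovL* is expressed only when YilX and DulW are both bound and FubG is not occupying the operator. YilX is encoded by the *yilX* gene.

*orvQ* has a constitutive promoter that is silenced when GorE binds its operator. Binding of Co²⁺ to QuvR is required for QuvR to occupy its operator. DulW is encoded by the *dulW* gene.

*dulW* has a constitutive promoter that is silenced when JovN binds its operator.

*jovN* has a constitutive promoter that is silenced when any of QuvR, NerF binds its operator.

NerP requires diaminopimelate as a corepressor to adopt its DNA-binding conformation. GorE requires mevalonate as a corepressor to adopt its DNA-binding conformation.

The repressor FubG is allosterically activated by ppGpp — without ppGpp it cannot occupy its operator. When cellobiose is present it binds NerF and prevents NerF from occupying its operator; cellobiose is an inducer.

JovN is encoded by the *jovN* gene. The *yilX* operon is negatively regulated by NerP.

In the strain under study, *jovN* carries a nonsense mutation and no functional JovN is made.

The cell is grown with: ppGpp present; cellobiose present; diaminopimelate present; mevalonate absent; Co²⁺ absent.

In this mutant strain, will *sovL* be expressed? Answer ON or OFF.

OFF

Diaminopimelate is present, so NerP is active.
With repressor NerP bound, *yilX* is not transcribed.
So YilX is not produced.
JovN is non-functional in this strain, so it has no effect.
With no repressor bound, *dulW* is transcribed.
So DulW is produced and active.
ppGpp is present, so FubG is active.
With repressor FubG bound, *sovL* is not transcribed.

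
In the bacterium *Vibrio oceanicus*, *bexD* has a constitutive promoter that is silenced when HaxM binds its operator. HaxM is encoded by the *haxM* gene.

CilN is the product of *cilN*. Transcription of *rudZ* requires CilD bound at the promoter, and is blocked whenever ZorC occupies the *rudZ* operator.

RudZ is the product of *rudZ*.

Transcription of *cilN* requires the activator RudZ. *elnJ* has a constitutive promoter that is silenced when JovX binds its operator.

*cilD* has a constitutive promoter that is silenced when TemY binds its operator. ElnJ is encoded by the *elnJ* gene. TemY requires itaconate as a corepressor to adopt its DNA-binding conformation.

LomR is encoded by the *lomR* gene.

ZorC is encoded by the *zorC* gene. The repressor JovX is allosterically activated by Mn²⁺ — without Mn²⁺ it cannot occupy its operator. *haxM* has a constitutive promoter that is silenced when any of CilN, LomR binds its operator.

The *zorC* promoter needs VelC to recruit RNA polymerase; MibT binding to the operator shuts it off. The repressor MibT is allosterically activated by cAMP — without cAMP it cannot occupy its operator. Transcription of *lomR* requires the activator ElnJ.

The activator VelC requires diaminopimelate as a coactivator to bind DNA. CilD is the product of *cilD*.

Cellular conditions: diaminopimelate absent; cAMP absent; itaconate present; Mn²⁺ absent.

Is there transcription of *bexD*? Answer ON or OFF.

ON

Diaminopimelate is absent, so VelC is inactive.
cAMP is absent, so MibT is inactive.
Required activator VelC is absent, so *zorC* is not transcribed.
So ZorC is not produced.
Itaconate is present, so TemY is active.
With repressor TemY bound, *cilD* is not transcribed.
So CilD is not produced.
Required activator CilD is absent, so *rudZ* is not transcribed.
So RudZ is not produced.
Required activator RudZ is absent, so *cilN* is not transcribed.
So CilN is not produced.
Mn²⁺ is absent, so JovX is inactive.
With no repressor bound, *elnJ* is transcribed.
So ElnJ is produced and active.
No repressor is bound and ElnJ is active, so *lomR* is transcribed.
So LomR is produced and active.
With repressor LomR bound, *haxM* is not transcribed.
So HaxM is not produced.
With no repressor bound, *bexD* is transcribed.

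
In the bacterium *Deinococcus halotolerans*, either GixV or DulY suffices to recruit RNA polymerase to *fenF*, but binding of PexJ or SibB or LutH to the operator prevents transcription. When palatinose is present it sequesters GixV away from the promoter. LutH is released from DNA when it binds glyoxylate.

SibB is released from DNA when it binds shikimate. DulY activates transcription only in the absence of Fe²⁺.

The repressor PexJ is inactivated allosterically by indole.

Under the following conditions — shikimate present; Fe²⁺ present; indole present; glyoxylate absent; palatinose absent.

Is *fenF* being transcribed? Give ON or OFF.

OFF

Palatinose is absent, so GixV is active.
Indole is present, so PexJ is inactive.
Shikimate is present, so SibB is inactive.
Fe²⁺ is present, so DulY is inactive.
Glyoxylate is absent, so LutH is active.
With repressor LutH bound, *fenF* is not transcribed.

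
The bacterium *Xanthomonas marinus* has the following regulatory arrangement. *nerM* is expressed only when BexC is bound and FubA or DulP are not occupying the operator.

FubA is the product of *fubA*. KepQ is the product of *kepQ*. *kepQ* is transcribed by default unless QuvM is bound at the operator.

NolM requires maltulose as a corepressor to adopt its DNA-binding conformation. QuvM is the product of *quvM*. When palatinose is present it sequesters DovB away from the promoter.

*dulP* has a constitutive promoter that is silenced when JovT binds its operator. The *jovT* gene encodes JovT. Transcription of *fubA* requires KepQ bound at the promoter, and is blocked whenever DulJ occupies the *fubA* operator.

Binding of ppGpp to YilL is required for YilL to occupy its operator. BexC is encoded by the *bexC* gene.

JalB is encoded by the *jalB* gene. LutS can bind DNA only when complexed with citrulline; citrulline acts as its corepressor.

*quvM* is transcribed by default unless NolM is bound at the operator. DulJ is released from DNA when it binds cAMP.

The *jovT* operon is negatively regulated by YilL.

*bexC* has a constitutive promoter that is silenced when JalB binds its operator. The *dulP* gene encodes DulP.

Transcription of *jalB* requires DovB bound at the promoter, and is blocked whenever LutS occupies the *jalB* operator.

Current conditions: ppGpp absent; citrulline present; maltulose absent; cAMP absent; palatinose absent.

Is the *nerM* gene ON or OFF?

cAMP is absent, so DulJ is active.
Maltulose is absent, so NolM is inactive.
With no repressor bound, *quvM* is transcribed.
So QuvM is produced and active.
With repressor QuvM bound, *kepQ* is not transcribed.
So KepQ is not produced.
With repressor DulJ bound, *fubA* is not transcribed.
So FubA is not produced.
Citrulline is present, so LutS is active.
Palatinose is absent, so DovB is active.
With repressor LutS bound, *jalB* is not transcribed.
So JalB is not produced.
With no repressor bound, *bexC* is transcribed.
So BexC is produced and active.
ppGpp is absent, so YilL is inactive.
With no repressor bound, *jovT* is transcribed.
So JovT is produced and active.
With repressor JovT bound, *dulP* is not transcribed.
So DulP is not produced.
No repressor is bound and BexC is active, so *nerM* is transcribed.

ON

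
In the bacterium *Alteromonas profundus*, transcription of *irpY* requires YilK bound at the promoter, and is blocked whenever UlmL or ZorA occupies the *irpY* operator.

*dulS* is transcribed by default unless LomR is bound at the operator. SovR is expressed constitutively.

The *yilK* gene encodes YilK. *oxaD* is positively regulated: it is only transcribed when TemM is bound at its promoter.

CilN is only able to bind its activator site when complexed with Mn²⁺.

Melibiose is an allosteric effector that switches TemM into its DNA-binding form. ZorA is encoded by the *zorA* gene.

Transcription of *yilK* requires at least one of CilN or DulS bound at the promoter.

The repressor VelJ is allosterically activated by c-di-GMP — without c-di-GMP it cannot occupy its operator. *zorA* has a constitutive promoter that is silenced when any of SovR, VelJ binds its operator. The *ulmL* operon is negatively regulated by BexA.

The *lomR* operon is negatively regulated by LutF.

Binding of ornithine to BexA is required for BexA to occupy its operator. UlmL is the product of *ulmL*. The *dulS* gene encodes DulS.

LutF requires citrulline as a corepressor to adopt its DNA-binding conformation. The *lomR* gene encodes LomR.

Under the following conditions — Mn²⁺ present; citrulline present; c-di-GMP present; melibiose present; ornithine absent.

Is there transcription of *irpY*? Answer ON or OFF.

Mn²⁺ is present, so CilN is active.
Citrulline is present, so LutF is active.
With repressor LutF bound, *lomR* is not transcribed.
So LomR is not produced.
With no repressor bound, *dulS* is transcribed.
So DulS is produced and active.
Activator CilN is present, so *yilK* is transcribed.
So YilK is produced and active.
Ornithine is absent, so BexA is inactive.
With no repressor bound, *ulmL* is transcribed.
So UlmL is produced and active.
SovR is produced constitutively and is active.
c-di-GMP is present, so VelJ is active.
With repressor SovR bound, *zorA* is not transcribed.
So ZorA is not produced.
With repressor UlmL bound, *irpY* is not transcribed.

OFF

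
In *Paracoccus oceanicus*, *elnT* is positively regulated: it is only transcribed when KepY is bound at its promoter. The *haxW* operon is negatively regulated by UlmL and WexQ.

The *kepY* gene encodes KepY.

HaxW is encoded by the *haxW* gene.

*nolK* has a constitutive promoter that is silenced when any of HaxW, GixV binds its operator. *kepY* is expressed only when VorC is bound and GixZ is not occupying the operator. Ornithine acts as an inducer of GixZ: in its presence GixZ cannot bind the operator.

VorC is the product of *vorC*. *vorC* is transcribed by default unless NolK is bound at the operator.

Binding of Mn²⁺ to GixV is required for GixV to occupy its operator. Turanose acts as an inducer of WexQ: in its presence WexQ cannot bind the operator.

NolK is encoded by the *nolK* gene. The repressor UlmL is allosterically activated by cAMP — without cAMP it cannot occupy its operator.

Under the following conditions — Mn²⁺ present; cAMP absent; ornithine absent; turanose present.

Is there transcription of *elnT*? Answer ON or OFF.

OFF

cAMP is absent, so UlmL is inactive.
Turanose is present, so WexQ is inactive.
With no repressor bound, *haxW* is transcribed.
So HaxW is produced and active.
Mn²⁺ is present, so GixV is active.
With repressor HaxW bound, *nolK* is not transcribed.
So NolK is not produced.
With no repressor bound, *vorC* is transcribed.
So VorC is produced and active.
Ornithine is absent, so GixZ is active.
With repressor GixZ bound, *kepY* is not transcribed.
So KepY is not produced.
Required activator KepY is absent, so *elnT* is not transcribed.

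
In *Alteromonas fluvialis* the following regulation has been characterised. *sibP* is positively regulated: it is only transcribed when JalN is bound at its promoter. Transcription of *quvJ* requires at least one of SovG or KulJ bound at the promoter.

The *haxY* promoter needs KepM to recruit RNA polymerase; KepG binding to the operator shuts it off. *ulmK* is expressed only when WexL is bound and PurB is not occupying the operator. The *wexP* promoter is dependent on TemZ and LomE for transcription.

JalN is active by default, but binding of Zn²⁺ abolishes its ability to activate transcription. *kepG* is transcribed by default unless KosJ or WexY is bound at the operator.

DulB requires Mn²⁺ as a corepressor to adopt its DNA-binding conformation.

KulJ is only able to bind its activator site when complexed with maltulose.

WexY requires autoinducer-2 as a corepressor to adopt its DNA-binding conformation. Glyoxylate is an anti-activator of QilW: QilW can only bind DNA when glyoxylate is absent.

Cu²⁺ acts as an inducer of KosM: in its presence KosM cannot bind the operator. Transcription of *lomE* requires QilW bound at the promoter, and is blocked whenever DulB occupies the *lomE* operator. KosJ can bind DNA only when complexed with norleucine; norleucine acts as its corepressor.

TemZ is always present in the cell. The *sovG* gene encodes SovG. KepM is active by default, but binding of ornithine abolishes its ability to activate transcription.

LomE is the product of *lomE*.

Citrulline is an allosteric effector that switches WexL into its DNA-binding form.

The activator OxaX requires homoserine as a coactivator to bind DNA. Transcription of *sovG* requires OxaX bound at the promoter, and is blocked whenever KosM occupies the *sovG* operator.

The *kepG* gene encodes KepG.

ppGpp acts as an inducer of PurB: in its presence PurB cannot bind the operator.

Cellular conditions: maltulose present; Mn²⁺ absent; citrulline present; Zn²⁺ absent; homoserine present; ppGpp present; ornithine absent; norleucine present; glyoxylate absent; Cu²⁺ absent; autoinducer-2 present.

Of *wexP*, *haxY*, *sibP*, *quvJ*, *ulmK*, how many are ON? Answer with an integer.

5

TemZ is produced constitutively and is active.
Mn²⁺ is absent, so DulB is inactive.
Glyoxylate is absent, so QilW is active.
No repressor is bound and QilW is active, so *lomE* is transcribed.
So LomE is produced and active.
No repressor is bound and TemZ and LomE are active, so *wexP* is transcribed.
→ *wexP* is ON.
Norleucine is present, so KosJ is active.
Autoinducer-2 is present, so WexY is active.
With repressor KosJ bound, *kepG* is not transcribed.
So KepG is not produced.
Ornithine is absent, so KepM is active.
No repressor is bound and KepM is active, so *haxY* is transcribed.
→ *haxY* is ON.
Zn²⁺ is absent, so JalN is active.
No repressor is bound and JalN is active, so *sibP* is transcribed.
→ *sibP* is ON.
Homoserine is present, so OxaX is active.
Cu²⁺ is absent, so KosM is active.
With repressor KosM bound, *sovG* is not transcribed.
So SovG is not produced.
Maltulose is present, so KulJ is active.
Activator KulJ is present, so *quvJ* is transcribed.
→ *quvJ* is ON.
Citrulline is present, so WexL is active.
ppGpp is present, so PurB is inactive.
No repressor is bound and WexL is active, so *ulmK* is transcribed.
→ *ulmK* is ON.
5 of the 5 genes are transcribed.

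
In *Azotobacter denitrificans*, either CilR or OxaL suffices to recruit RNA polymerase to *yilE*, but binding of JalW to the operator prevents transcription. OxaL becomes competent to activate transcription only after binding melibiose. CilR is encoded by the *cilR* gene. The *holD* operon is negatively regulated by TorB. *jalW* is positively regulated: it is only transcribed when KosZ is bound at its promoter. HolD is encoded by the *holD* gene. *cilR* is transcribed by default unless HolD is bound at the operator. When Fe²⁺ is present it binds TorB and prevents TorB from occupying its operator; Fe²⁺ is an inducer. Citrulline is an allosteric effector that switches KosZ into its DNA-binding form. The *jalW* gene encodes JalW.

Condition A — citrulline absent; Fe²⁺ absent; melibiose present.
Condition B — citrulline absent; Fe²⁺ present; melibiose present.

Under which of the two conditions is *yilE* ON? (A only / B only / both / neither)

both

Condition A:
Citrulline is absent, so KosZ is inactive.
Required activator KosZ is absent, so *jalW* is not transcribed.
So JalW is not produced.
Fe²⁺ is absent, so TorB is active.
With repressor TorB bound, *holD* is not transcribed.
So HolD is not produced.
With no repressor bound, *cilR* is transcribed.
So CilR is produced and active.
Melibiose is present, so OxaL is active.
Activator CilR is present, so *yilE* is transcribed.
→ *yilE* is ON in A.
Condition B:
Citrulline is absent, so KosZ is inactive.
Required activator KosZ is absent, so *jalW* is not transcribed.
So JalW is not produced.
Fe²⁺ is present, so TorB is inactive.
With no repressor bound, *holD* is transcribed.
So HolD is produced and active.
With repressor HolD bound, *cilR* is not transcribed.
So CilR is not produced.
Melibiose is present, so OxaL is active.
Activator OxaL is present, so *yilE* is transcribed.
→ *yilE* is ON in B.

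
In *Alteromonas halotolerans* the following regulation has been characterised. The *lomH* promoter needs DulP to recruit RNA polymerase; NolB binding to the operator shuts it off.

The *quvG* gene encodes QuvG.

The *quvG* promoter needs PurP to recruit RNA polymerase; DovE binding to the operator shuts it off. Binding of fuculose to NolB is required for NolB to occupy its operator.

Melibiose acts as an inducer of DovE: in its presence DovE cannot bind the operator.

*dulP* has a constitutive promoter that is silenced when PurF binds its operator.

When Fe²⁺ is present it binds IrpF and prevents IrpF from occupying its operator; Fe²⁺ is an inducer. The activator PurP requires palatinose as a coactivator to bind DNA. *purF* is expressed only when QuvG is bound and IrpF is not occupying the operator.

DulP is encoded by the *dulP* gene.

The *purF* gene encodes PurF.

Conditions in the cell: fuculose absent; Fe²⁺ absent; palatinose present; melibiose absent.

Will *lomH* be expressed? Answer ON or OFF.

Melibiose is absent, so DovE is active.
Palatinose is present, so PurP is active.
With repressor DovE bound, *quvG* is not transcribed.
So QuvG is not produced.
Fe²⁺ is absent, so IrpF is active.
With repressor IrpF bound, *purF* is not transcribed.
So PurF is not produced.
With no repressor bound, *dulP* is transcribed.
So DulP is produced and active.
Fuculose is absent, so NolB is inactive.
No repressor is bound and DulP is active, so *lomH* is transcribed.

ON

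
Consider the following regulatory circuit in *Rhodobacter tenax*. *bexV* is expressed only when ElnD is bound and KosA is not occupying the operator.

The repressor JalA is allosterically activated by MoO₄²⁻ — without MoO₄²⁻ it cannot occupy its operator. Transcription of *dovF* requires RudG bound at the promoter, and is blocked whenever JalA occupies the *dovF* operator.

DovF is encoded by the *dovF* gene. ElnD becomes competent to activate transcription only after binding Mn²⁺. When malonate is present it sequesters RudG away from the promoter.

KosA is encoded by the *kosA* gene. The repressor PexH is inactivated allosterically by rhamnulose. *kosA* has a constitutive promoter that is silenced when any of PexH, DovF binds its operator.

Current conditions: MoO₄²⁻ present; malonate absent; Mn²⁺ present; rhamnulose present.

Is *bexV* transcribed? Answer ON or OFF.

OFF

Rhamnulose is present, so PexH is inactive.
MoO₄²⁻ is present, so JalA is active.
Malonate is absent, so RudG is active.
With repressor JalA bound, *dovF* is not transcribed.
So DovF is not produced.
With no repressor bound, *kosA* is transcribed.
So KosA is produced and active.
Mn²⁺ is present, so ElnD is active.
With repressor KosA bound, *bexV* is not transcribed.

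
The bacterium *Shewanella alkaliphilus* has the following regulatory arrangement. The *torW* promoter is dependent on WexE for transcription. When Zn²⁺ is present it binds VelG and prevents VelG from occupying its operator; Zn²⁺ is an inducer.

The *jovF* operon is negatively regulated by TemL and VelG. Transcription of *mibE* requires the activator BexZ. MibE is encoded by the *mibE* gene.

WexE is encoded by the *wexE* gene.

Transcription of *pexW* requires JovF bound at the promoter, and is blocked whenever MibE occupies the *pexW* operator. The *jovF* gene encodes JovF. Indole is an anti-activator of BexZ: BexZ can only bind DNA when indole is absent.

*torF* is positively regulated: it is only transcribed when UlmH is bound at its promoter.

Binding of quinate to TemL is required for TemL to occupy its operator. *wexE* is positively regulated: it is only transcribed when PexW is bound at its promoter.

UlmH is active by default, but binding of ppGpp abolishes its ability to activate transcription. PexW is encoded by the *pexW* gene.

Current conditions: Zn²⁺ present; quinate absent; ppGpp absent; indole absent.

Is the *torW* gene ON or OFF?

Quinate is absent, so TemL is inactive.
Zn²⁺ is present, so VelG is inactive.
With no repressor bound, *jovF* is transcribed.
So JovF is produced and active.
Indole is absent, so BexZ is active.
No repressor is bound and BexZ is active, so *mibE* is transcribed.
So MibE is produced and active.
With repressor MibE bound, *pexW* is not transcribed.
So PexW is not produced.
Required activator PexW is absent, so *wexE* is not transcribed.
So WexE is not produced.
Required activator WexE is absent, so *torW* is not transcribed.

OFF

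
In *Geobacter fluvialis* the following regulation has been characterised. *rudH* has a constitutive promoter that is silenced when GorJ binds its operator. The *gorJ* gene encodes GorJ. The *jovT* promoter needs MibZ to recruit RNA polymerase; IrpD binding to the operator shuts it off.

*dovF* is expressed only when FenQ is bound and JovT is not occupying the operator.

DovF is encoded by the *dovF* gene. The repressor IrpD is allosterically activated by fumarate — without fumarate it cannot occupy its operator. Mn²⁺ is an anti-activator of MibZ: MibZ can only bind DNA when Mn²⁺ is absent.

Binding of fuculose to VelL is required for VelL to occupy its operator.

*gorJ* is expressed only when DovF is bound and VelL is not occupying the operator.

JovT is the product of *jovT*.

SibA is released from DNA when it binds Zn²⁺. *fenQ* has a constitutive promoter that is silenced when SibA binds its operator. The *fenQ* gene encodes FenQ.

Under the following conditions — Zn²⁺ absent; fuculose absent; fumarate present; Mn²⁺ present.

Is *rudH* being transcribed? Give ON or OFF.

ON

Zn²⁺ is absent, so SibA is active.
With repressor SibA bound, *fenQ* is not transcribed.
So FenQ is not produced.
Fumarate is present, so IrpD is active.
Mn²⁺ is present, so MibZ is inactive.
With repressor IrpD bound, *jovT* is not transcribed.
So JovT is not produced.
Required activator FenQ is absent, so *dovF* is not transcribed.
So DovF is not produced.
Fuculose is absent, so VelL is inactive.
Required activator DovF is absent, so *gorJ* is not transcribed.
So GorJ is not produced.
With no repressor bound, *rudH* is transcribed.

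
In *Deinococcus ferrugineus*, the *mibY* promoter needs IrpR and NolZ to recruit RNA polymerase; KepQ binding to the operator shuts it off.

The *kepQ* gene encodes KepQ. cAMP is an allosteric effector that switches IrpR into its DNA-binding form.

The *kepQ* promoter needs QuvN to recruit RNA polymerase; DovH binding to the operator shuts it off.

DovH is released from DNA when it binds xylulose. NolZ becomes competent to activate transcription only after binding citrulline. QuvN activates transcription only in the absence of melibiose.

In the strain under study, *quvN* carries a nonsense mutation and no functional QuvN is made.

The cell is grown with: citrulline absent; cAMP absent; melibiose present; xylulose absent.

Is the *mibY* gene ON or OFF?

OFF

Xylulose is absent, so DovH is active.
QuvN is non-functional in this strain, so it has no effect.
With repressor DovH bound, *kepQ* is not transcribed.
So KepQ is not produced.
cAMP is absent, so IrpR is inactive.
Citrulline is absent, so NolZ is inactive.
Required activator IrpR is absent, so *mibY* is not transcribed.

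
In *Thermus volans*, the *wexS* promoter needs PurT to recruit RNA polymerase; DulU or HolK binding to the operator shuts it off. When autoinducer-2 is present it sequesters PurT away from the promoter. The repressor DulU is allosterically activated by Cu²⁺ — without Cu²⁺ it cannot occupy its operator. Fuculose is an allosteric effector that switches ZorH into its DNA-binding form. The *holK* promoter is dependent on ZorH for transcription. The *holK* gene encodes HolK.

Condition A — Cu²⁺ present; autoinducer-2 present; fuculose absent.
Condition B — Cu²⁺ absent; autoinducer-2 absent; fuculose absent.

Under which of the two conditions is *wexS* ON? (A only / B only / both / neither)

B only

Condition A:
Cu²⁺ is present, so DulU is active.
Autoinducer-2 is present, so PurT is inactive.
Fuculose is absent, so ZorH is inactive.
Required activator ZorH is absent, so *holK* is not transcribed.
So HolK is not produced.
With repressor DulU bound, *wexS* is not transcribed.
→ *wexS* is OFF in A.
Condition B:
Cu²⁺ is absent, so DulU is inactive.
Autoinducer-2 is absent, so PurT is active.
Fuculose is absent, so ZorH is inactive.
Required activator ZorH is absent, so *holK* is not transcribed.
So HolK is not produced.
No repressor is bound and PurT is active, so *wexS* is transcribed.
→ *wexS* is ON in B.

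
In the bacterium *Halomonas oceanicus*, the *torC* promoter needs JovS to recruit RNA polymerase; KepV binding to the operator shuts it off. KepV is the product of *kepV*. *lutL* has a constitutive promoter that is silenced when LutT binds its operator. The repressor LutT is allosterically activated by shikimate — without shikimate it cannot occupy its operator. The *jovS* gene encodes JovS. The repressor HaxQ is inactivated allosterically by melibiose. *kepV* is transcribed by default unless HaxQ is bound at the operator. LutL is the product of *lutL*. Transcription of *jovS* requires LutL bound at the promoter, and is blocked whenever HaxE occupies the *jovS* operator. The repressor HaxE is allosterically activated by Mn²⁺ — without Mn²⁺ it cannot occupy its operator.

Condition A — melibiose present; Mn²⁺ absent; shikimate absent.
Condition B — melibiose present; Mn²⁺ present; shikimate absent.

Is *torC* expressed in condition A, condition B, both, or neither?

Condition A:
Melibiose is present, so HaxQ is inactive.
With no repressor bound, *kepV* is transcribed.
So KepV is produced and active.
Mn²⁺ is absent, so HaxE is inactive.
Shikimate is absent, so LutT is inactive.
With no repressor bound, *lutL* is transcribed.
So LutL is produced and active.
No repressor is bound and LutL is active, so *jovS* is transcribed.
So JovS is produced and active.
With repressor KepV bound, *torC* is not transcribed.
→ *torC* is OFF in A.
Condition B:
Melibiose is present, so HaxQ is inactive.
With no repressor bound, *kepV* is transcribed.
So KepV is produced and active.
Mn²⁺ is present, so HaxE is active.
Shikimate is absent, so LutT is inactive.
With no repressor bound, *lutL* is transcribed.
So LutL is produced and active.
With repressor HaxE bound, *jovS* is not transcribed.
So JovS is not produced.
With repressor KepV bound, *torC* is not transcribed.
→ *torC* is OFF in B.

neither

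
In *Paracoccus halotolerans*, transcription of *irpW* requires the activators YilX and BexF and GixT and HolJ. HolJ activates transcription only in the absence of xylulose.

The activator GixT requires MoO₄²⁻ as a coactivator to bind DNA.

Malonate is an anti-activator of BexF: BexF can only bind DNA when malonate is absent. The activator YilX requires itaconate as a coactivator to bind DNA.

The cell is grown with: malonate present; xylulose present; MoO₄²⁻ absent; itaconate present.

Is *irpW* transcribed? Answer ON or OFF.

Itaconate is present, so YilX is active.
Malonate is present, so BexF is inactive.
MoO₄²⁻ is absent, so GixT is inactive.
Xylulose is present, so HolJ is inactive.
Required activator BexF is absent, so *irpW* is not transcribed.

OFF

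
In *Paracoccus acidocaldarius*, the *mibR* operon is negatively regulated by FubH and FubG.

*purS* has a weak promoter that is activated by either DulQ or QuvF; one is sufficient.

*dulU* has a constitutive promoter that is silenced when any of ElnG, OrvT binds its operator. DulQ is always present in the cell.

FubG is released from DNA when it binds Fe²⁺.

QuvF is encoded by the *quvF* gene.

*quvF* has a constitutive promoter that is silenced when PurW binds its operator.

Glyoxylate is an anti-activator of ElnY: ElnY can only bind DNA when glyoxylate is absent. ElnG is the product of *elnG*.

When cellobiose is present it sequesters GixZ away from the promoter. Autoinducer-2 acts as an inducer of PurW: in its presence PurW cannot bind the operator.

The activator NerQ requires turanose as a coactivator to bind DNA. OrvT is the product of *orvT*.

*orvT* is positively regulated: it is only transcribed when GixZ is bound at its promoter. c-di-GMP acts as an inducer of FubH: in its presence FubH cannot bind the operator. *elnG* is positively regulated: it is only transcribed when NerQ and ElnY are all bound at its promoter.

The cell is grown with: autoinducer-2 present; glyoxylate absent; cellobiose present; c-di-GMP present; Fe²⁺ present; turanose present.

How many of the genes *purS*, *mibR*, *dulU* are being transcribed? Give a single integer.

DulQ is produced constitutively and is active.
Autoinducer-2 is present, so PurW is inactive.
With no repressor bound, *quvF* is transcribed.
So QuvF is produced and active.
Activator DulQ is present, so *purS* is transcribed.
→ *purS* is ON.
c-di-GMP is present, so FubH is inactive.
Fe²⁺ is present, so FubG is inactive.
With no repressor bound, *mibR* is transcribed.
→ *mibR* is ON.
Turanose is present, so NerQ is active.
Glyoxylate is absent, so ElnY is active.
No repressor is bound and NerQ and ElnY are active, so *elnG* is transcribed.
So ElnG is produced and active.
Cellobiose is present, so GixZ is inactive.
Required activator GixZ is absent, so *orvT* is not transcribed.
So OrvT is not produced.
With repressor ElnG bound, *dulU* is not transcribed.
→ *dulU* is OFF.
2 of the 3 genes are transcribed.

2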